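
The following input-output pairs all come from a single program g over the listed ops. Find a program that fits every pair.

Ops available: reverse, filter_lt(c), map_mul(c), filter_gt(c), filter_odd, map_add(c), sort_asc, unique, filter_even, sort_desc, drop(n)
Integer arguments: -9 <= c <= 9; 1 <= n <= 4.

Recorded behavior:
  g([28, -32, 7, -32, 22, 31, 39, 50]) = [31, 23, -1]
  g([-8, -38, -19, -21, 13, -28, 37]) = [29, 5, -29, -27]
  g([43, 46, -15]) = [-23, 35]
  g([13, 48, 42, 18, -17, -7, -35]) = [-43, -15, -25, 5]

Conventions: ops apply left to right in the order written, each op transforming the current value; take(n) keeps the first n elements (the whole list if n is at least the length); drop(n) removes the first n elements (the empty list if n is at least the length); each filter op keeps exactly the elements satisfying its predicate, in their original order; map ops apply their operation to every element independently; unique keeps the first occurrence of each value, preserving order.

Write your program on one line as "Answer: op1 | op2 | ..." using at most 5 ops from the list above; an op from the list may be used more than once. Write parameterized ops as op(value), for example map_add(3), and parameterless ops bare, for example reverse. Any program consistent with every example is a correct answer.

reverse | unique | map_add(-8) | filter_odd

Check, running the answer program on each example:
  [28, -32, 7, -32, 22, 31, 39, 50] -> [50, 39, 31, 22, -32, 7, -32, 28] -> [50, 39, 31, 22, -32, 7, 28] -> [42, 31, 23, 14, -40, -1, 20] -> [31, 23, -1]
  [-8, -38, -19, -21, 13, -28, 37] -> [37, -28, 13, -21, -19, -38, -8] -> [37, -28, 13, -21, -19, -38, -8] -> [29, -36, 5, -29, -27, -46, -16] -> [29, 5, -29, -27]
  [43, 46, -15] -> [-15, 46, 43] -> [-15, 46, 43] -> [-23, 38, 35] -> [-23, 35]
  [13, 48, 42, 18, -17, -7, -35] -> [-35, -7, -17, 18, 42, 48, 13] -> [-35, -7, -17, 18, 42, 48, 13] -> [-43, -15, -25, 10, 34, 40, 5] -> [-43, -15, -25, 5]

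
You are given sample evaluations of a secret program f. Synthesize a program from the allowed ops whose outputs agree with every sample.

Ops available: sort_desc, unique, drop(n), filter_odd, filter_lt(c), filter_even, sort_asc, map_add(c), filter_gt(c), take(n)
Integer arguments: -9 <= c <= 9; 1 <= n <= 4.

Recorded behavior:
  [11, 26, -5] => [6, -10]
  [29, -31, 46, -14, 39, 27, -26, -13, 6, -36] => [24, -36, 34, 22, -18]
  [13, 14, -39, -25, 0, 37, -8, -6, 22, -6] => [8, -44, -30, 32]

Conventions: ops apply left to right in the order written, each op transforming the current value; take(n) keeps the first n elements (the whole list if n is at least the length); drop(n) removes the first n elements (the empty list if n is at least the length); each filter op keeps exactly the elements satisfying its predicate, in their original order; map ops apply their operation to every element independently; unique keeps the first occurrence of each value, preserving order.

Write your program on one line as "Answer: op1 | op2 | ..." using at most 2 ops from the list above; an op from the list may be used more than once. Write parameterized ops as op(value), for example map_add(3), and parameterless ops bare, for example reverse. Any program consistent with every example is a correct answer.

map_add(-5) | filter_even

Check, running the answer program on each example:
  [11, 26, -5] -> [6, 21, -10] -> [6, -10]
  [29, -31, 46, -14, 39, 27, -26, -13, 6, -36] -> [24, -36, 41, -19, 34, 22, -31, -18, 1, -41] -> [24, -36, 34, 22, -18]
  [13, 14, -39, -25, 0, 37, -8, -6, 22, -6] -> [8, 9, -44, -30, -5, 32, -13, -11, 17, -11] -> [8, -44, -30, 32]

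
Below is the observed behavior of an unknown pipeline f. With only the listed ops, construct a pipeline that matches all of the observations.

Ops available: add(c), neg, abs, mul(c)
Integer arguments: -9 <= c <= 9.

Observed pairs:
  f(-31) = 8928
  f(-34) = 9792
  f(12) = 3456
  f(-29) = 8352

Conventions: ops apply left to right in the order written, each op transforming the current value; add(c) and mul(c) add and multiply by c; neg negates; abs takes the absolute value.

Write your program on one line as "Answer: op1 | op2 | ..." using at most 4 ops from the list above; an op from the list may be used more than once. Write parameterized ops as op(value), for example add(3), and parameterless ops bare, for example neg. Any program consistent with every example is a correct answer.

mul(4) | mul(9) | abs | mul(8)

Check, running the answer program on each example:
  -31 -> -124 -> -1116 -> 1116 -> 8928
  -34 -> -136 -> -1224 -> 1224 -> 9792
  12 -> 48 -> 432 -> 432 -> 3456
  -29 -> -116 -> -1044 -> 1044 -> 8352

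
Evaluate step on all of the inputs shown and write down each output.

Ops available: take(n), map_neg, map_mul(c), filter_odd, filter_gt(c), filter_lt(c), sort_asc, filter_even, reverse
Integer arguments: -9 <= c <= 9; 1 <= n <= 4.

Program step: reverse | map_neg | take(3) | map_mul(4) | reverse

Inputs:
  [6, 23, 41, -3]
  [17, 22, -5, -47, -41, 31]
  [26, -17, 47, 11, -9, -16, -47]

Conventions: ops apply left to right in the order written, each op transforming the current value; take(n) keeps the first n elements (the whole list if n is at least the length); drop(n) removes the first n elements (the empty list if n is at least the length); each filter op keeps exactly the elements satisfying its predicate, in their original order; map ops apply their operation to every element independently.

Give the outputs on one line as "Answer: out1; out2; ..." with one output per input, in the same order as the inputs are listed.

Execution, op by op:
  [6, 23, 41, -3] -> [-3, 41, 23, 6] -> [3, -41, -23, -6] -> [3, -41, -23] -> [12, -164, -92] -> [-92, -164, 12]
  [17, 22, -5, -47, -41, 31] -> [31, -41, -47, -5, 22, 17] -> [-31, 41, 47, 5, -22, -17] -> [-31, 41, 47] -> [-124, 164, 188] -> [188, 164, -124]
  [26, -17, 47, 11, -9, -16, -47] -> [-47, -16, -9, 11, 47, -17, 26] -> [47, 16, 9, -11, -47, 17, -26] -> [47, 16, 9] -> [188, 64, 36] -> [36, 64, 188]

[-92, -164, 12]; [188, 164, -124]; [36, 64, 188]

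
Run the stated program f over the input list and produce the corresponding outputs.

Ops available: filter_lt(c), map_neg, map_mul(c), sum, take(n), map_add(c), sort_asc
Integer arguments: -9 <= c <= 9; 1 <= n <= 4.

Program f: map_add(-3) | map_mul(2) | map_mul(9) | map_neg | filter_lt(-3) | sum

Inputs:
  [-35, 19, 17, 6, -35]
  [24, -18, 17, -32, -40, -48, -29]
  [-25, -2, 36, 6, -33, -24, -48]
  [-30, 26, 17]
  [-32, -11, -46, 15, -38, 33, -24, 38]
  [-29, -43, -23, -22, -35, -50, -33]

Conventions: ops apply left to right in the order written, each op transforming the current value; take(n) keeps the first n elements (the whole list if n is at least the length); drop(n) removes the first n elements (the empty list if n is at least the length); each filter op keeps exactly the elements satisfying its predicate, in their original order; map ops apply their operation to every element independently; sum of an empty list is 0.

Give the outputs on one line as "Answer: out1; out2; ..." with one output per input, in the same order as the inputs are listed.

-594; -630; -648; -666; -1386; 0

Execution, op by op:
  [-35, 19, 17, 6, -35] -> [-38, 16, 14, 3, -38] -> [-76, 32, 28, 6, -76] -> [-684, 288, 252, 54, -684] -> [684, -288, -252, -54, 684] -> [-288, -252, -54] -> -594
  [24, -18, 17, -32, -40, -48, -29] -> [21, -21, 14, -35, -43, -51, -32] -> [42, -42, 28, -70, -86, -102, -64] -> [378, -378, 252, -630, -774, -918, -576] -> [-378, 378, -252, 630, 774, 918, 576] -> [-378, -252] -> -630
  [-25, -2, 36, 6, -33, -24, -48] -> [-28, -5, 33, 3, -36, -27, -51] -> [-56, -10, 66, 6, -72, -54, -102] -> [-504, -90, 594, 54, -648, -486, -918] -> [504, 90, -594, -54, 648, 486, 918] -> [-594, -54] -> -648
  [-30, 26, 17] -> [-33, 23, 14] -> [-66, 46, 28] -> [-594, 414, 252] -> [594, -414, -252] -> [-414, -252] -> -666
  [-32, -11, -46, 15, -38, 33, -24, 38] -> [-35, -14, -49, 12, -41, 30, -27, 35] -> [-70, -28, -98, 24, -82, 60, -54, 70] -> [-630, -252, -882, 216, -738, 540, -486, 630] -> [630, 252, 882, -216, 738, -540, 486, -630] -> [-216, -540, -630] -> -1386
  [-29, -43, -23, -22, -35, -50, -33] -> [-32, -46, -26, -25, -38, -53, -36] -> [-64, -92, -52, -50, -76, -106, -72] -> [-576, -828, -468, -450, -684, -954, -648] -> [576, 828, 468, 450, 684, 954, 648] -> [] -> 0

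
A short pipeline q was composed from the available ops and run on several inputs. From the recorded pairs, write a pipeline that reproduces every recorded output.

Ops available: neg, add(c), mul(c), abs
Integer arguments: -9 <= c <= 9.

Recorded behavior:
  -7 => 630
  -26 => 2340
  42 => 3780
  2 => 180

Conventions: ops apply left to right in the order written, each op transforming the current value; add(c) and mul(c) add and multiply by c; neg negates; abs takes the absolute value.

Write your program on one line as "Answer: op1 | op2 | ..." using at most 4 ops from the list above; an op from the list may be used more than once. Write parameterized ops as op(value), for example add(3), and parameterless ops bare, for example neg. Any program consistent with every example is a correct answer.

abs | mul(-3) | mul(-5) | mul(6)

Check, running the answer program on each example:
  -7 -> 7 -> -21 -> 105 -> 630
  -26 -> 26 -> -78 -> 390 -> 2340
  42 -> 42 -> -126 -> 630 -> 3780
  2 -> 2 -> -6 -> 30 -> 180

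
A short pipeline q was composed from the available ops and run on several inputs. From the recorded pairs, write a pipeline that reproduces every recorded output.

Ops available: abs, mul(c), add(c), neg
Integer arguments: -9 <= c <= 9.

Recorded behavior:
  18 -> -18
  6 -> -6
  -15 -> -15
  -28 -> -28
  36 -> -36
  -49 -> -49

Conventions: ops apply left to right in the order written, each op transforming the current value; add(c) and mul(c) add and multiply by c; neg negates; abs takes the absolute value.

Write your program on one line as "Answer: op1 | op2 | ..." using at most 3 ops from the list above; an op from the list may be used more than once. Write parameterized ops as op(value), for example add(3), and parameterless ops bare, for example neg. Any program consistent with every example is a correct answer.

abs | neg

Check, running the answer program on each example:
  18 -> 18 -> -18
  6 -> 6 -> -6
  -15 -> 15 -> -15
  -28 -> 28 -> -28
  36 -> 36 -> -36
  -49 -> 49 -> -49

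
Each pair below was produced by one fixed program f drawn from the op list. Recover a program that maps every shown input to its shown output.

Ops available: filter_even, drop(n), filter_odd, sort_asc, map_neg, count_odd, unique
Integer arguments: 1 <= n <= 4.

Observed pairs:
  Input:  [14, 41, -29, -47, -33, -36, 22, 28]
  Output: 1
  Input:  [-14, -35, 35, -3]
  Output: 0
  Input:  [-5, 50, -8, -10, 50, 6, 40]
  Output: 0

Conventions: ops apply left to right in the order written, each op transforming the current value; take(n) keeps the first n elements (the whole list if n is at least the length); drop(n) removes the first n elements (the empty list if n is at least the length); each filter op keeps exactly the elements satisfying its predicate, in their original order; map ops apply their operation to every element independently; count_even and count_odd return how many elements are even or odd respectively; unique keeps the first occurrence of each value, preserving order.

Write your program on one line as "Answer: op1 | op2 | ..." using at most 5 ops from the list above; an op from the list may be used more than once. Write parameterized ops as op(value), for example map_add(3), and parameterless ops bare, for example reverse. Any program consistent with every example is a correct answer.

map_neg | drop(4) | sort_asc | count_odd

Check, running the answer program on each example:
  [14, 41, -29, -47, -33, -36, 22, 28] -> [-14, -41, 29, 47, 33, 36, -22, -28] -> [33, 36, -22, -28] -> [-28, -22, 33, 36] -> 1
  [-14, -35, 35, -3] -> [14, 35, -35, 3] -> [] -> [] -> 0
  [-5, 50, -8, -10, 50, 6, 40] -> [5, -50, 8, 10, -50, -6, -40] -> [-50, -6, -40] -> [-50, -40, -6] -> 0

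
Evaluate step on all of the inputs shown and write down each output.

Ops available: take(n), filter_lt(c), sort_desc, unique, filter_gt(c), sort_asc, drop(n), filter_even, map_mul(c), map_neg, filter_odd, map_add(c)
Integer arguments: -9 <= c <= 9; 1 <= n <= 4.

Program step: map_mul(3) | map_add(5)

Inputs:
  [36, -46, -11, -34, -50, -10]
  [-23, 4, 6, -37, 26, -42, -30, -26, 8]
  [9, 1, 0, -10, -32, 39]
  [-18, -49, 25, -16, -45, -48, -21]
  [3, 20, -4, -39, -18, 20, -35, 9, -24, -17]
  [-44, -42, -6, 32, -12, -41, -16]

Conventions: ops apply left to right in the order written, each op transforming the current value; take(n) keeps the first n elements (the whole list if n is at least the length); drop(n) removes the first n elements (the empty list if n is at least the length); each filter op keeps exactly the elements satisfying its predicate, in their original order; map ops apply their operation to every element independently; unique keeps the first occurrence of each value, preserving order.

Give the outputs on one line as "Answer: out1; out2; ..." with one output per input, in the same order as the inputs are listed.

Execution, op by op:
  [36, -46, -11, -34, -50, -10] -> [108, -138, -33, -102, -150, -30] -> [113, -133, -28, -97, -145, -25]
  [-23, 4, 6, -37, 26, -42, -30, -26, 8] -> [-69, 12, 18, -111, 78, -126, -90, -78, 24] -> [-64, 17, 23, -106, 83, -121, -85, -73, 29]
  [9, 1, 0, -10, -32, 39] -> [27, 3, 0, -30, -96, 117] -> [32, 8, 5, -25, -91, 122]
  [-18, -49, 25, -16, -45, -48, -21] -> [-54, -147, 75, -48, -135, -144, -63] -> [-49, -142, 80, -43, -130, -139, -58]
  [3, 20, -4, -39, -18, 20, -35, 9, -24, -17] -> [9, 60, -12, -117, -54, 60, -105, 27, -72, -51] -> [14, 65, -7, -112, -49, 65, -100, 32, -67, -46]
  [-44, -42, -6, 32, -12, -41, -16] -> [-132, -126, -18, 96, -36, -123, -48] -> [-127, -121, -13, 101, -31, -118, -43]

[113, -133, -28, -97, -145, -25]; [-64, 17, 23, -106, 83, -121, -85, -73, 29]; [32, 8, 5, -25, -91, 122]; [-49, -142, 80, -43, -130, -139, -58]; [14, 65, -7, -112, -49, 65, -100, 32, -67, -46]; [-127, -121, -13, 101, -31, -118, -43]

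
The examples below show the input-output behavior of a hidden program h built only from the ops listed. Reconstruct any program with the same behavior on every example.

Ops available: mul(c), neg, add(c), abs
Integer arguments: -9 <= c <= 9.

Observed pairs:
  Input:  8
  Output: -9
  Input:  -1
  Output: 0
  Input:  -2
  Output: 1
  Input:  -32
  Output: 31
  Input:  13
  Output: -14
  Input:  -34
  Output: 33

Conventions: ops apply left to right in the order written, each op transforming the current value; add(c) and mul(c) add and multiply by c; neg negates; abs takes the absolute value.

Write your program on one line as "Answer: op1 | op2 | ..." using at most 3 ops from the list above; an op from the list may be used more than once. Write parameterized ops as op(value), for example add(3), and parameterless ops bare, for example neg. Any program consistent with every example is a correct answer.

add(7) | add(-6) | neg

Check, running the answer program on each example:
  8 -> 15 -> 9 -> -9
  -1 -> 6 -> 0 -> 0
  -2 -> 5 -> -1 -> 1
  -32 -> -25 -> -31 -> 31
  13 -> 20 -> 14 -> -14
  -34 -> -27 -> -33 -> 33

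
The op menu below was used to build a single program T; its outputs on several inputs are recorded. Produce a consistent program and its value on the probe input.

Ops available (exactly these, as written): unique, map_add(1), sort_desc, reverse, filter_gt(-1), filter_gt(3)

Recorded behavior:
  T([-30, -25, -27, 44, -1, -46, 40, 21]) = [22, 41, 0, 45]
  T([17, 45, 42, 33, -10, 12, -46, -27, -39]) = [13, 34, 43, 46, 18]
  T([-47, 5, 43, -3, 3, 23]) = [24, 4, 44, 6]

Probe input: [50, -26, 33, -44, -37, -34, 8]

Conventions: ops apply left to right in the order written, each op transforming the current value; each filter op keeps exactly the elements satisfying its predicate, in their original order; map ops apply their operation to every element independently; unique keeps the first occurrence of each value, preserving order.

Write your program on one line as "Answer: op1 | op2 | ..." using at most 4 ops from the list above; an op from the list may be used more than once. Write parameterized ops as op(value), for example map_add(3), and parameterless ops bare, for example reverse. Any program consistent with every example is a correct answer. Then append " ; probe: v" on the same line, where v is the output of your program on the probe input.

map_add(1) | filter_gt(-1) | reverse ; probe: [9, 34, 51]

Check, running the answer program on each example:
  [-30, -25, -27, 44, -1, -46, 40, 21] -> [-29, -24, -26, 45, 0, -45, 41, 22] -> [45, 0, 41, 22] -> [22, 41, 0, 45]
  [17, 45, 42, 33, -10, 12, -46, -27, -39] -> [18, 46, 43, 34, -9, 13, -45, -26, -38] -> [18, 46, 43, 34, 13] -> [13, 34, 43, 46, 18]
  [-47, 5, 43, -3, 3, 23] -> [-46, 6, 44, -2, 4, 24] -> [6, 44, 4, 24] -> [24, 4, 44, 6]
  probe: [50, -26, 33, -44, -37, -34, 8] -> [51, -25, 34, -43, -36, -33, 9] -> [51, 34, 9] -> [9, 34, 51]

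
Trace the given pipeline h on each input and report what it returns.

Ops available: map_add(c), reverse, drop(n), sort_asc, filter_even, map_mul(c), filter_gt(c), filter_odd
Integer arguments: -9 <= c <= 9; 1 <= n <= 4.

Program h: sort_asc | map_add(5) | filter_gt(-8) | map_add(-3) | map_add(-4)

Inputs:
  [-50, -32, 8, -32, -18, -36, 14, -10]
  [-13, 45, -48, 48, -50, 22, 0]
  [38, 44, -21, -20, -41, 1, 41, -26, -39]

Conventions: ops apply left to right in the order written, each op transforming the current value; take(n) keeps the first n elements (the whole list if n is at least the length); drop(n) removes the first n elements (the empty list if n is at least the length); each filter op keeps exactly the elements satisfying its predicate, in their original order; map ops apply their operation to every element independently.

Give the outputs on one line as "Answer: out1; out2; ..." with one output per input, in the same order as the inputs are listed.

[-12, 6, 12]; [-2, 20, 43, 46]; [-1, 36, 39, 42]

Execution, op by op:
  [-50, -32, 8, -32, -18, -36, 14, -10] -> [-50, -36, -32, -32, -18, -10, 8, 14] -> [-45, -31, -27, -27, -13, -5, 13, 19] -> [-5, 13, 19] -> [-8, 10, 16] -> [-12, 6, 12]
  [-13, 45, -48, 48, -50, 22, 0] -> [-50, -48, -13, 0, 22, 45, 48] -> [-45, -43, -8, 5, 27, 50, 53] -> [5, 27, 50, 53] -> [2, 24, 47, 50] -> [-2, 20, 43, 46]
  [38, 44, -21, -20, -41, 1, 41, -26, -39] -> [-41, -39, -26, -21, -20, 1, 38, 41, 44] -> [-36, -34, -21, -16, -15, 6, 43, 46, 49] -> [6, 43, 46, 49] -> [3, 40, 43, 46] -> [-1, 36, 39, 42]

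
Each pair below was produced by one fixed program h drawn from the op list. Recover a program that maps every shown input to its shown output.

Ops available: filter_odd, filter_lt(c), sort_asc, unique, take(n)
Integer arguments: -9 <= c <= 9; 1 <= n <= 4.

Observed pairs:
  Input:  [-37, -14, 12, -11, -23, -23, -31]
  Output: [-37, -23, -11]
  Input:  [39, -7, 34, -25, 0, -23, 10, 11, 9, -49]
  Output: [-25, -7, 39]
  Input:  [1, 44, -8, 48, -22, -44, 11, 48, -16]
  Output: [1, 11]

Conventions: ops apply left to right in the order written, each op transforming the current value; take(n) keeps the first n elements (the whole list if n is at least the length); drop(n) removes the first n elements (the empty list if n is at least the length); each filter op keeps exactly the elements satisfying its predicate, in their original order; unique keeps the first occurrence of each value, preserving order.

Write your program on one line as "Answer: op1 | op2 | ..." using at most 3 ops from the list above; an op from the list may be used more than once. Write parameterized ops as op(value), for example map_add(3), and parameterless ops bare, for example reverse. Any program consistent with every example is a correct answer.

filter_odd | take(3) | sort_asc

Check, running the answer program on each example:
  [-37, -14, 12, -11, -23, -23, -31] -> [-37, -11, -23, -23, -31] -> [-37, -11, -23] -> [-37, -23, -11]
  [39, -7, 34, -25, 0, -23, 10, 11, 9, -49] -> [39, -7, -25, -23, 11, 9, -49] -> [39, -7, -25] -> [-25, -7, 39]
  [1, 44, -8, 48, -22, -44, 11, 48, -16] -> [1, 11] -> [1, 11] -> [1, 11]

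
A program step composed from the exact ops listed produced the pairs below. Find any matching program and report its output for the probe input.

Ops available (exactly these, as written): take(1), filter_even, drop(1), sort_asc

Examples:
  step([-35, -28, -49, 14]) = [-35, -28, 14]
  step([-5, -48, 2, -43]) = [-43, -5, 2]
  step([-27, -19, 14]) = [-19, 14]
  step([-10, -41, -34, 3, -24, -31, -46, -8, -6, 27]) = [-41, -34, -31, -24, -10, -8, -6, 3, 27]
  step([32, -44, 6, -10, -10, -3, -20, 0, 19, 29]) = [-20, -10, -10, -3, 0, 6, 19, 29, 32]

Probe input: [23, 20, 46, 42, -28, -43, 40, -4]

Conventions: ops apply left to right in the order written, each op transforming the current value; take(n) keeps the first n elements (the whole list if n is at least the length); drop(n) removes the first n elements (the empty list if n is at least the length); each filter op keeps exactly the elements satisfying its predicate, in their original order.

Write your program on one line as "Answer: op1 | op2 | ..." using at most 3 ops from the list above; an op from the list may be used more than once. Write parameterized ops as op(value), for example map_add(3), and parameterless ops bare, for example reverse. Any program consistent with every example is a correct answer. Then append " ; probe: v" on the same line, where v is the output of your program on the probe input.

sort_asc | drop(1) ; probe: [-28, -4, 20, 23, 40, 42, 46]

Check, running the answer program on each example:
  [-35, -28, -49, 14] -> [-49, -35, -28, 14] -> [-35, -28, 14]
  [-5, -48, 2, -43] -> [-48, -43, -5, 2] -> [-43, -5, 2]
  [-27, -19, 14] -> [-27, -19, 14] -> [-19, 14]
  [-10, -41, -34, 3, -24, -31, -46, -8, -6, 27] -> [-46, -41, -34, -31, -24, -10, -8, -6, 3, 27] -> [-41, -34, -31, -24, -10, -8, -6, 3, 27]
  [32, -44, 6, -10, -10, -3, -20, 0, 19, 29] -> [-44, -20, -10, -10, -3, 0, 6, 19, 29, 32] -> [-20, -10, -10, -3, 0, 6, 19, 29, 32]
  probe: [23, 20, 46, 42, -28, -43, 40, -4] -> [-43, -28, -4, 20, 23, 40, 42, 46] -> [-28, -4, 20, 23, 40, 42, 46]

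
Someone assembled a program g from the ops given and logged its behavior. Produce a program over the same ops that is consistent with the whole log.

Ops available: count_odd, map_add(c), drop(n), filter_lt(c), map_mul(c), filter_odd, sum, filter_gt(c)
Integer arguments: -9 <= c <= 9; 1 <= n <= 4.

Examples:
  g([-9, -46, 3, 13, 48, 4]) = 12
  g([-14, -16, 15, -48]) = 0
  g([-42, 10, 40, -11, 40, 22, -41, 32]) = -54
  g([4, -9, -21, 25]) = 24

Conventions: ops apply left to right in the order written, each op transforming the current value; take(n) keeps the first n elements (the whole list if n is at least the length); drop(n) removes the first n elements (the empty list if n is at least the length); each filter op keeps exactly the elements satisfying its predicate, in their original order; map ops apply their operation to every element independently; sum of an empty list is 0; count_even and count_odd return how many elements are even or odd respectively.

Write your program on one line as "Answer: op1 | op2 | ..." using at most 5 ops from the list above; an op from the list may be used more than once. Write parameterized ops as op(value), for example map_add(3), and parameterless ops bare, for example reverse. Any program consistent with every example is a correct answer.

drop(3) | filter_odd | map_add(-1) | sum

Check, running the answer program on each example:
  [-9, -46, 3, 13, 48, 4] -> [13, 48, 4] -> [13] -> [12] -> 12
  [-14, -16, 15, -48] -> [-48] -> [] -> [] -> 0
  [-42, 10, 40, -11, 40, 22, -41, 32] -> [-11, 40, 22, -41, 32] -> [-11, -41] -> [-12, -42] -> -54
  [4, -9, -21, 25] -> [25] -> [25] -> [24] -> 24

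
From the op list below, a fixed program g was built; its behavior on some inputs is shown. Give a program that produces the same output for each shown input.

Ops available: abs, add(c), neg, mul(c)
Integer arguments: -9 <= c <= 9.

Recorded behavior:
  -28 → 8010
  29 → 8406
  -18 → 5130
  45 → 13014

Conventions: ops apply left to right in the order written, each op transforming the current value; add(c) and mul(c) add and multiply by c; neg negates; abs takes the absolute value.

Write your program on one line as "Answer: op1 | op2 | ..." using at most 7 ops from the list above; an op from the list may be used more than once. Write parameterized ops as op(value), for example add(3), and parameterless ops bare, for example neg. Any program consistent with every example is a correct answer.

mul(-8) | mul(6) | neg | add(9) | mul(-6) | abs

Check, running the answer program on each example:
  -28 -> 224 -> 1344 -> -1344 -> -1335 -> 8010 -> 8010
  29 -> -232 -> -1392 -> 1392 -> 1401 -> -8406 -> 8406
  -18 -> 144 -> 864 -> -864 -> -855 -> 5130 -> 5130
  45 -> -360 -> -2160 -> 2160 -> 2169 -> -13014 -> 13014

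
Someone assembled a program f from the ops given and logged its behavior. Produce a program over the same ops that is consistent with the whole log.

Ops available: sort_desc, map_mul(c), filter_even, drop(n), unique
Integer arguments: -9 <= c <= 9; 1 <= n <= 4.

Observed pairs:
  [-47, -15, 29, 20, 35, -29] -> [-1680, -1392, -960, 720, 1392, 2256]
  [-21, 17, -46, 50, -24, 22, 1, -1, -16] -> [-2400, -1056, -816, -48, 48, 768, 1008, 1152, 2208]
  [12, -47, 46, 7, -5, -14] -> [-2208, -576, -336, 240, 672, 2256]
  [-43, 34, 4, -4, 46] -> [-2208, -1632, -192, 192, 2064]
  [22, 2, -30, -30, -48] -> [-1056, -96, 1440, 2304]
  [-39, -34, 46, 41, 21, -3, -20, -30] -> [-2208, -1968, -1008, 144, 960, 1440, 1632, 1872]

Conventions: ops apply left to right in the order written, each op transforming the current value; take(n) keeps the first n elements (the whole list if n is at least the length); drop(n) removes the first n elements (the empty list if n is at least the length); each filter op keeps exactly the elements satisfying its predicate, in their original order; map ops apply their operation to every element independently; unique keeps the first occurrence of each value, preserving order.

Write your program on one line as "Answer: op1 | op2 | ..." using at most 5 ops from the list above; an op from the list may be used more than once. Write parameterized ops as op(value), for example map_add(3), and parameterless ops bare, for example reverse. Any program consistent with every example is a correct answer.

map_mul(8) | sort_desc | unique | map_mul(-6)

Check, running the answer program on each example:
  [-47, -15, 29, 20, 35, -29] -> [-376, -120, 232, 160, 280, -232] -> [280, 232, 160, -120, -232, -376] -> [280, 232, 160, -120, -232, -376] -> [-1680, -1392, -960, 720, 1392, 2256]
  [-21, 17, -46, 50, -24, 22, 1, -1, -16] -> [-168, 136, -368, 400, -192, 176, 8, -8, -128] -> [400, 176, 136, 8, -8, -128, -168, -192, -368] -> [400, 176, 136, 8, -8, -128, -168, -192, -368] -> [-2400, -1056, -816, -48, 48, 768, 1008, 1152, 2208]
  [12, -47, 46, 7, -5, -14] -> [96, -376, 368, 56, -40, -112] -> [368, 96, 56, -40, -112, -376] -> [368, 96, 56, -40, -112, -376] -> [-2208, -576, -336, 240, 672, 2256]
  [-43, 34, 4, -4, 46] -> [-344, 272, 32, -32, 368] -> [368, 272, 32, -32, -344] -> [368, 272, 32, -32, -344] -> [-2208, -1632, -192, 192, 2064]
  [22, 2, -30, -30, -48] -> [176, 16, -240, -240, -384] -> [176, 16, -240, -240, -384] -> [176, 16, -240, -384] -> [-1056, -96, 1440, 2304]
  [-39, -34, 46, 41, 21, -3, -20, -30] -> [-312, -272, 368, 328, 168, -24, -160, -240] -> [368, 328, 168, -24, -160, -240, -272, -312] -> [368, 328, 168, -24, -160, -240, -272, -312] -> [-2208, -1968, -1008, 144, 960, 1440, 1632, 1872]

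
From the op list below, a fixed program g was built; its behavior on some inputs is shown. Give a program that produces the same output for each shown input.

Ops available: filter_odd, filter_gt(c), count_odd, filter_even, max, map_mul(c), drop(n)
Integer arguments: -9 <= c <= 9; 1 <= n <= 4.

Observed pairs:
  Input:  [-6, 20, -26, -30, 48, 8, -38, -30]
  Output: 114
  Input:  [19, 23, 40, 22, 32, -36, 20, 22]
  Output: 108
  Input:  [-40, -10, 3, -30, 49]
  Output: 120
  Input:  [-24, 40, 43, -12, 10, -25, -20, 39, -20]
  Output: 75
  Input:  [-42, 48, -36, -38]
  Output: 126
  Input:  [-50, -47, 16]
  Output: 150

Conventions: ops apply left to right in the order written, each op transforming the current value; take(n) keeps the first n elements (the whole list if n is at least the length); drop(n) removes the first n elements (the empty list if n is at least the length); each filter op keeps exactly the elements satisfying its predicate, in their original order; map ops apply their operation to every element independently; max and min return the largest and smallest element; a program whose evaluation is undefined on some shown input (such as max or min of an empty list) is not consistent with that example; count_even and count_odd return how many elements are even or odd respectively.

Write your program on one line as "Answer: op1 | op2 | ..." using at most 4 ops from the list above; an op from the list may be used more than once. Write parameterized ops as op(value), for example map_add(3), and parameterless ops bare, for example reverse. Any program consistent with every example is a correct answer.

map_mul(-3) | filter_gt(9) | max

Check, running the answer program on each example:
  [-6, 20, -26, -30, 48, 8, -38, -30] -> [18, -60, 78, 90, -144, -24, 114, 90] -> [18, 78, 90, 114, 90] -> 114
  [19, 23, 40, 22, 32, -36, 20, 22] -> [-57, -69, -120, -66, -96, 108, -60, -66] -> [108] -> 108
  [-40, -10, 3, -30, 49] -> [120, 30, -9, 90, -147] -> [120, 30, 90] -> 120
  [-24, 40, 43, -12, 10, -25, -20, 39, -20] -> [72, -120, -129, 36, -30, 75, 60, -117, 60] -> [72, 36, 75, 60, 60] -> 75
  [-42, 48, -36, -38] -> [126, -144, 108, 114] -> [126, 108, 114] -> 126
  [-50, -47, 16] -> [150, 141, -48] -> [150, 141] -> 150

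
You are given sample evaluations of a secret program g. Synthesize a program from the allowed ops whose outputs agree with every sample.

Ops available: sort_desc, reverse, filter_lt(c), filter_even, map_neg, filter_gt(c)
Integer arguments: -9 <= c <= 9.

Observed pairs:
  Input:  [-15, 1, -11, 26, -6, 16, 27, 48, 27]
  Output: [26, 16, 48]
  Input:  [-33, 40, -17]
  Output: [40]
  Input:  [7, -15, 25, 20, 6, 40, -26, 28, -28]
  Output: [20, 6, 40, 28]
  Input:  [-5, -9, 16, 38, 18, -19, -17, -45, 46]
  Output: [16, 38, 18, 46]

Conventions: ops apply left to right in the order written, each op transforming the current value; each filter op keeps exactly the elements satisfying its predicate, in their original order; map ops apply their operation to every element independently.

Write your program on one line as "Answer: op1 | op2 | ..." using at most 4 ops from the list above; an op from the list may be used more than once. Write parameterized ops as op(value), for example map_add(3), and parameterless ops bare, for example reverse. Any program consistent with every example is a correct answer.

reverse | filter_even | reverse | filter_gt(-4)

Check, running the answer program on each example:
  [-15, 1, -11, 26, -6, 16, 27, 48, 27] -> [27, 48, 27, 16, -6, 26, -11, 1, -15] -> [48, 16, -6, 26] -> [26, -6, 16, 48] -> [26, 16, 48]
  [-33, 40, -17] -> [-17, 40, -33] -> [40] -> [40] -> [40]
  [7, -15, 25, 20, 6, 40, -26, 28, -28] -> [-28, 28, -26, 40, 6, 20, 25, -15, 7] -> [-28, 28, -26, 40, 6, 20] -> [20, 6, 40, -26, 28, -28] -> [20, 6, 40, 28]
  [-5, -9, 16, 38, 18, -19, -17, -45, 46] -> [46, -45, -17, -19, 18, 38, 16, -9, -5] -> [46, 18, 38, 16] -> [16, 38, 18, 46] -> [16, 38, 18, 46]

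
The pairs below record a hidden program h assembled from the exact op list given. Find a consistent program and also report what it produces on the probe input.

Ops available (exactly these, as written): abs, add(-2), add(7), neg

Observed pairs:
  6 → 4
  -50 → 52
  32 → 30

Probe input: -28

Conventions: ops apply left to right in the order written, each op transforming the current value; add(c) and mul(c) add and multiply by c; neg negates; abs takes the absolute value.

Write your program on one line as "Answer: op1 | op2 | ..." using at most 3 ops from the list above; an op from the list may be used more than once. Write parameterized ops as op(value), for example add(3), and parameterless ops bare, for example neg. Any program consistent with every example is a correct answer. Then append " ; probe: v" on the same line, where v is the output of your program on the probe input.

add(-2) | abs ; probe: 30

Check, running the answer program on each example:
  6 -> 4 -> 4
  -50 -> -52 -> 52
  32 -> 30 -> 30
  probe: -28 -> -30 -> 30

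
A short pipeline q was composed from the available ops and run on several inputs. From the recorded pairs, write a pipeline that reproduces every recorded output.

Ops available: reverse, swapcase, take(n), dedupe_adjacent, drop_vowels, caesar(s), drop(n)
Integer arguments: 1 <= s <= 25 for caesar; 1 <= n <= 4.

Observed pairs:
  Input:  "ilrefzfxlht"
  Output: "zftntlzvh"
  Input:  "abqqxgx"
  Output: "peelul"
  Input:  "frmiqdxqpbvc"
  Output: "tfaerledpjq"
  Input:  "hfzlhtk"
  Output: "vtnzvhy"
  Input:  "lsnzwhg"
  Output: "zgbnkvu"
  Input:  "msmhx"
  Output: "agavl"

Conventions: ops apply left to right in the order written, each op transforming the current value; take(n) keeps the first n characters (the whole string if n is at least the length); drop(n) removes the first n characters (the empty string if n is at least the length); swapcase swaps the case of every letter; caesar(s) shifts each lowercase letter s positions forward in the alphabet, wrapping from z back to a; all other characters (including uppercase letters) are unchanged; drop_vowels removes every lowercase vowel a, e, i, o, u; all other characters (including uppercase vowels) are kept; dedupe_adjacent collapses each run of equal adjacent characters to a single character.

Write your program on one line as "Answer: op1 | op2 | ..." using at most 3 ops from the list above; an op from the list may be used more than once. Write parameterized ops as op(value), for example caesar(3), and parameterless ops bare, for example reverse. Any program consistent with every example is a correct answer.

drop_vowels | caesar(14)

Check, running the answer program on each example:
  "ilrefzfxlht" -> "lrfzfxlht" -> "zftntlzvh"
  "abqqxgx" -> "bqqxgx" -> "peelul"
  "frmiqdxqpbvc" -> "frmqdxqpbvc" -> "tfaerledpjq"
  "hfzlhtk" -> "hfzlhtk" -> "vtnzvhy"
  "lsnzwhg" -> "lsnzwhg" -> "zgbnkvu"
  "msmhx" -> "msmhx" -> "agavl"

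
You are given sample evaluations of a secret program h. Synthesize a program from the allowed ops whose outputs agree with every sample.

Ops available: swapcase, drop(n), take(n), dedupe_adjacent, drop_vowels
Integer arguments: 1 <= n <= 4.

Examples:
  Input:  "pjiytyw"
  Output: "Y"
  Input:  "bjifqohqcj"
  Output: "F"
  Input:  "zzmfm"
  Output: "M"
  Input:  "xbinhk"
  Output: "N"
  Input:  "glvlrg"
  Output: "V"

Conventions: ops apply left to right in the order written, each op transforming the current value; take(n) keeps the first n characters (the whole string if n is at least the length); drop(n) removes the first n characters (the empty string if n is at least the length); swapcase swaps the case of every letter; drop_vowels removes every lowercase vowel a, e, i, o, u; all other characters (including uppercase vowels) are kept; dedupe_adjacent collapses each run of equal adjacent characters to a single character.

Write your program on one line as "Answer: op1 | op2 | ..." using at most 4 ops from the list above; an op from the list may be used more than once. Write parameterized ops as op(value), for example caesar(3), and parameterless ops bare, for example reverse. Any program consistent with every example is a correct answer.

drop(2) | drop_vowels | take(1) | swapcase

Check, running the answer program on each example:
  "pjiytyw" -> "iytyw" -> "ytyw" -> "y" -> "Y"
  "bjifqohqcj" -> "ifqohqcj" -> "fqhqcj" -> "f" -> "F"
  "zzmfm" -> "mfm" -> "mfm" -> "m" -> "M"
  "xbinhk" -> "inhk" -> "nhk" -> "n" -> "N"
  "glvlrg" -> "vlrg" -> "vlrg" -> "v" -> "V"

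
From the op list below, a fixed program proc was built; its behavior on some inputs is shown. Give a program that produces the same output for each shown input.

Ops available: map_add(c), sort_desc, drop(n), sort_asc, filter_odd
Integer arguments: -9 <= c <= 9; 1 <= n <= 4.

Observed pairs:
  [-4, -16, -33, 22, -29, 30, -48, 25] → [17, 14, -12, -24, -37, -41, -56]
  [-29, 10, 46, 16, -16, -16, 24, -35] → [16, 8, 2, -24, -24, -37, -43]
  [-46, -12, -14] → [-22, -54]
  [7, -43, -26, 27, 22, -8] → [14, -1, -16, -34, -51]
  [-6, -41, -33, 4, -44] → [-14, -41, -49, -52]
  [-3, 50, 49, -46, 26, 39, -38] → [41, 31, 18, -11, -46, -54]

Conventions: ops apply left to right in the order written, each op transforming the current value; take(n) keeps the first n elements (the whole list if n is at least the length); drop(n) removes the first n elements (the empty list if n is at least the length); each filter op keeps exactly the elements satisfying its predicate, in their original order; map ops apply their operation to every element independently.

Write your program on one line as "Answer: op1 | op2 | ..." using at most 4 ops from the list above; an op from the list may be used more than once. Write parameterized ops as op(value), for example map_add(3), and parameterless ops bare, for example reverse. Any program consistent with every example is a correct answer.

sort_asc | map_add(-8) | sort_desc | drop(1)

Check, running the answer program on each example:
  [-4, -16, -33, 22, -29, 30, -48, 25] -> [-48, -33, -29, -16, -4, 22, 25, 30] -> [-56, -41, -37, -24, -12, 14, 17, 22] -> [22, 17, 14, -12, -24, -37, -41, -56] -> [17, 14, -12, -24, -37, -41, -56]
  [-29, 10, 46, 16, -16, -16, 24, -35] -> [-35, -29, -16, -16, 10, 16, 24, 46] -> [-43, -37, -24, -24, 2, 8, 16, 38] -> [38, 16, 8, 2, -24, -24, -37, -43] -> [16, 8, 2, -24, -24, -37, -43]
  [-46, -12, -14] -> [-46, -14, -12] -> [-54, -22, -20] -> [-20, -22, -54] -> [-22, -54]
  [7, -43, -26, 27, 22, -8] -> [-43, -26, -8, 7, 22, 27] -> [-51, -34, -16, -1, 14, 19] -> [19, 14, -1, -16, -34, -51] -> [14, -1, -16, -34, -51]
  [-6, -41, -33, 4, -44] -> [-44, -41, -33, -6, 4] -> [-52, -49, -41, -14, -4] -> [-4, -14, -41, -49, -52] -> [-14, -41, -49, -52]
  [-3, 50, 49, -46, 26, 39, -38] -> [-46, -38, -3, 26, 39, 49, 50] -> [-54, -46, -11, 18, 31, 41, 42] -> [42, 41, 31, 18, -11, -46, -54] -> [41, 31, 18, -11, -46, -54]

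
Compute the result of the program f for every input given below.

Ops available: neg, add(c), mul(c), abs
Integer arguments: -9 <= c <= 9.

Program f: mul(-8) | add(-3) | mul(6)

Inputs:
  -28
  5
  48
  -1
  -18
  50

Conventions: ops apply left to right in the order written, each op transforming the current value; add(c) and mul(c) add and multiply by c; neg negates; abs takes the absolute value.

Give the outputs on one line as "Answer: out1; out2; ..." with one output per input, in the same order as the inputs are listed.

1326; -258; -2322; 30; 846; -2418

Execution, op by op:
  -28 -> 224 -> 221 -> 1326
  5 -> -40 -> -43 -> -258
  48 -> -384 -> -387 -> -2322
  -1 -> 8 -> 5 -> 30
  -18 -> 144 -> 141 -> 846
  50 -> -400 -> -403 -> -2418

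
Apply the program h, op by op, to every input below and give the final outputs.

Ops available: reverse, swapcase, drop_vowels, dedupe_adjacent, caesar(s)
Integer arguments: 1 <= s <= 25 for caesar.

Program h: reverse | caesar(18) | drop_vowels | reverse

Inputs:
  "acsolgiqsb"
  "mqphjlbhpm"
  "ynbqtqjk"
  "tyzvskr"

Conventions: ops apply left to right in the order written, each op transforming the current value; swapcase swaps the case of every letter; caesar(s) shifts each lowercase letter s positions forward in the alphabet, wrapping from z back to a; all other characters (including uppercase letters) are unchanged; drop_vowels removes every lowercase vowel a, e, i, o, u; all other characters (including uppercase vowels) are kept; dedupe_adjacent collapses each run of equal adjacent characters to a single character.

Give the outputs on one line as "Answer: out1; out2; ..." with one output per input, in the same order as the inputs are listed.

"skgdykt"; "hzbdtzh"; "qftlbc"; "lqrnkcj"

Execution, op by op:
  "acsolgiqsb" -> "bsqiglosca" -> "tkiaydgkus" -> "tkydgks" -> "skgdykt"
  "mqphjlbhpm" -> "mphbljhpqm" -> "ehztdbzhie" -> "hztdbzh" -> "hzbdtzh"
  "ynbqtqjk" -> "kjqtqbny" -> "cbilitfq" -> "cbltfq" -> "qftlbc"
  "tyzvskr" -> "rksvzyt" -> "jcknrql" -> "jcknrql" -> "lqrnkcj"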